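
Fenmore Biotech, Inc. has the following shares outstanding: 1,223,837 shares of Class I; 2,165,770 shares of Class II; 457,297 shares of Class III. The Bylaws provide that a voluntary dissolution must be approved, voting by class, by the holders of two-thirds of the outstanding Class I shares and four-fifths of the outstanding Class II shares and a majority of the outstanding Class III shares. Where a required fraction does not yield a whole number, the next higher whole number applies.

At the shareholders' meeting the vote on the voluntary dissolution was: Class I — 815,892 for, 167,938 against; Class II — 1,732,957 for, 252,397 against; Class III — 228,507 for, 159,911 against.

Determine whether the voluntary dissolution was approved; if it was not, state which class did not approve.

Class I: 2/3 of 1223837 = 815891.33, rounded up to 815892; 815,892 required, 815,892 in favor — approved.
Class II: 4/5 of 2165770 = 1732616; 1,732,616 required, 1,732,957 in favor — approved.
Class III: a majority of 457297 is 228649; 228,649 required, 228,507 in favor — not approved.

Not approved — the Class III shares did not give the required vote.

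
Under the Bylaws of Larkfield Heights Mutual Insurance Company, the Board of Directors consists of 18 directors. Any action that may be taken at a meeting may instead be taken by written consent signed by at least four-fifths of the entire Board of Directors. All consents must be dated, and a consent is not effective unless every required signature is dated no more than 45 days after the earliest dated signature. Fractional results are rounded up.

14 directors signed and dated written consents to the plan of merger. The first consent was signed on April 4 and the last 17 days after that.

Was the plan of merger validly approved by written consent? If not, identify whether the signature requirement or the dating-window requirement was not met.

Not effective — insufficient signatures.

Signatures required: at least four-fifths of 18 — 4/5 of 18 = 14.40, rounded up to 15, so 15 needed; 14 signed. Insufficient.
Dating window: the latest signature is 17 days after the earliest; the limit is 45 days. Within the window.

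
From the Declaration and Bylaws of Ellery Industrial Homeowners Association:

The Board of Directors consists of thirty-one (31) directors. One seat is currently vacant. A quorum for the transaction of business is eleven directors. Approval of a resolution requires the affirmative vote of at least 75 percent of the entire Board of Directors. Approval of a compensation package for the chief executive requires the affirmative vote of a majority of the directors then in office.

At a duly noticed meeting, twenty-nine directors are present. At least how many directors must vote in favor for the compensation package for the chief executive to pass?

The compensation package for the chief executive requires a majority of the directors then in office (30).
A majority of 30 is 16.

16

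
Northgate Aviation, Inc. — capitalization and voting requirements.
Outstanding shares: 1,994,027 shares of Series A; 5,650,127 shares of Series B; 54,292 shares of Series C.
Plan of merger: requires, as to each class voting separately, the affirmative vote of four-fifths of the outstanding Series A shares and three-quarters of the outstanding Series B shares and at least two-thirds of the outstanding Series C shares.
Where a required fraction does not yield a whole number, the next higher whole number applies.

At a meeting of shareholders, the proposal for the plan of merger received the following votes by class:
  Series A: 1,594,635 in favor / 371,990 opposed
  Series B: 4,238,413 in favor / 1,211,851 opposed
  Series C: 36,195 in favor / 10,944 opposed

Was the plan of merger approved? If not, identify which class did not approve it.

Not approved — the Series A shares did not give the required vote.

Series A: 4/5 of 1994027 = 1595221.60, rounded up to 1595222; 1,595,222 required, 1,594,635 in favor — not approved.
Series B: 3/4 of 5650127 = 4237595.25, rounded up to 4237596; 4,237,596 required, 4,238,413 in favor — approved.
Series C: 2/3 of 54292 = 36194.67, rounded up to 36195; 36,195 required, 36,195 in favor — approved.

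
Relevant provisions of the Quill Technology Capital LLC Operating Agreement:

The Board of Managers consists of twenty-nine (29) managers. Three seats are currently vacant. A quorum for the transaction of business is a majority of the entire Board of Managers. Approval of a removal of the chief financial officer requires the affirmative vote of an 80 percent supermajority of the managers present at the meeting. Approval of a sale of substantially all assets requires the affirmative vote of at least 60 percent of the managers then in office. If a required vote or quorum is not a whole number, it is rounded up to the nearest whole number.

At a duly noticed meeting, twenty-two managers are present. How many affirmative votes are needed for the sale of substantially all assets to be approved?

16

The sale of substantially all assets requires three-fifths of the managers then in office (26).
3/5 of 26 = 15.60, rounded up to 16.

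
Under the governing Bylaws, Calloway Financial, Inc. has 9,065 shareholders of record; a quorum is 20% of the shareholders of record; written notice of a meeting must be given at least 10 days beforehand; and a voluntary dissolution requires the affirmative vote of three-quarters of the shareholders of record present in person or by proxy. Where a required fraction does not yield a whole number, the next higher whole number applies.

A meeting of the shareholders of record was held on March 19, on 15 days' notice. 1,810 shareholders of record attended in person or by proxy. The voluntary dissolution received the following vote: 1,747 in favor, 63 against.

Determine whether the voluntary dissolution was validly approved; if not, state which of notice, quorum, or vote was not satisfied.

Invalid — quorum requirement not satisfied.

Notice: 15 days given; 10 required. Satisfied.
Quorum: 20% of 9,065 = 1,813; 1,810 present. Not satisfied.
Vote: requires three-fourths of those present (1,810); 3/4 of 1810 = 1357.50, rounded up to 1358, so 1,358 needed; 1,747 in favor. Satisfied.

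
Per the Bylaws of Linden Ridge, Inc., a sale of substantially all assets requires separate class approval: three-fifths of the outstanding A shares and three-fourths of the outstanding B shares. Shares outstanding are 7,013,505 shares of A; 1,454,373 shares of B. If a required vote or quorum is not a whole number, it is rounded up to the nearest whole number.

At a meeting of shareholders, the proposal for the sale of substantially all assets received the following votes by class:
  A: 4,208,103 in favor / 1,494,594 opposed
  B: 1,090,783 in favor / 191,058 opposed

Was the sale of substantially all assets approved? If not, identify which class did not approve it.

Approved — every class gave the required vote.

A: 3/5 of 7013505 = 4208103; 4,208,103 required, 4,208,103 in favor — approved.
B: 3/4 of 1454373 = 1090779.75, rounded up to 1090780; 1,090,780 required, 1,090,783 in favor — approved.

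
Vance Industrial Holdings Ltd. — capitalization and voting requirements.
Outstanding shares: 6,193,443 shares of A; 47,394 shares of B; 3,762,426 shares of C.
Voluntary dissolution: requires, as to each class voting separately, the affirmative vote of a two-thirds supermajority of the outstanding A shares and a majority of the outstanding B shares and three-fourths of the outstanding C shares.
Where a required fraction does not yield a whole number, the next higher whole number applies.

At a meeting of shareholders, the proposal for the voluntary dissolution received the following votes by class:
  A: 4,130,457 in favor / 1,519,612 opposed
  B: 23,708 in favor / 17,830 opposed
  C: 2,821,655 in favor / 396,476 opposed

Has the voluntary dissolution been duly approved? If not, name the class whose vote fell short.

Not approved — the C shares did not give the required vote.

A: 2/3 of 6193443 = 4128962; 4,128,962 required, 4,130,457 in favor — approved.
B: a majority of 47394 is 23698; 23,698 required, 23,708 in favor — approved.
C: 3/4 of 3762426 = 2821819.50, rounded up to 2821820; 2,821,820 required, 2,821,655 in favor — not approved.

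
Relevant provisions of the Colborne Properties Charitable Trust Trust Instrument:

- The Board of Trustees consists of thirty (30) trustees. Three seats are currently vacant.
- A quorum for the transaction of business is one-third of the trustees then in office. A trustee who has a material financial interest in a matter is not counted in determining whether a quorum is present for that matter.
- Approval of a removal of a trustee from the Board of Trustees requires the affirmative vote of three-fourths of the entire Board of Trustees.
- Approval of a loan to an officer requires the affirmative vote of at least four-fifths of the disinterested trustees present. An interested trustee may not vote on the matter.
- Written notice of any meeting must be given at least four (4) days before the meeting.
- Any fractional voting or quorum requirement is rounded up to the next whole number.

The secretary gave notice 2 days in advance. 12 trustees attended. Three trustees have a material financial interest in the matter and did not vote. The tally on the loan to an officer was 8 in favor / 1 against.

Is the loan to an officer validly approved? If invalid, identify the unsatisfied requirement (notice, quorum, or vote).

Notice: 2 days given; 4 required (2 < 4). Not satisfied.
Quorum: 12 present, but the 3 interested trustees do not count, leaving 9. Quorum is 9. Satisfied.
Vote: the loan to an officer requires four-fifths of the disinterested trustees present (12 − 3 = 9). 4/5 of 9 = 7.20, rounded up to 8, so 8 affirmative votes are needed; 8 voted in favor. Satisfied.

Invalid — notice requirement not satisfied.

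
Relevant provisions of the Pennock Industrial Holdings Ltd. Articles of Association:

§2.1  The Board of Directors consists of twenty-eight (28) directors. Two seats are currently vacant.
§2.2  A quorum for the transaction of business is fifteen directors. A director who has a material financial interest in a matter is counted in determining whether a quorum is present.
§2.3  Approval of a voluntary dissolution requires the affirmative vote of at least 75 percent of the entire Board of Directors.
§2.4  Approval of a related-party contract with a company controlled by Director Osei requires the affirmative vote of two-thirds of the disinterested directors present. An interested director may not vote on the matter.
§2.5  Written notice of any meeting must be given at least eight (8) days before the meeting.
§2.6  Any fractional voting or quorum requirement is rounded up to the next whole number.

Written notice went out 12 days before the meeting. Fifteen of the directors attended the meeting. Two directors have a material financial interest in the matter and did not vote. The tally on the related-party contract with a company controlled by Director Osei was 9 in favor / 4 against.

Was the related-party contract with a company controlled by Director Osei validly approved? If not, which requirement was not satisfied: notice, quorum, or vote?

Notice: 12 days given; 8 required (12 ≥ 8). Satisfied.
Quorum: 15 present (interested directors count toward quorum); quorum is 15. Satisfied.
Vote: the related-party contract with a company controlled by Director Osei requires two-thirds of the disinterested directors present (15 − 2 = 13). 2/3 of 13 = 8.67, rounded up to 9, so 9 affirmative votes are needed; 9 voted in favor. Satisfied.

Valid — all requirements satisfied.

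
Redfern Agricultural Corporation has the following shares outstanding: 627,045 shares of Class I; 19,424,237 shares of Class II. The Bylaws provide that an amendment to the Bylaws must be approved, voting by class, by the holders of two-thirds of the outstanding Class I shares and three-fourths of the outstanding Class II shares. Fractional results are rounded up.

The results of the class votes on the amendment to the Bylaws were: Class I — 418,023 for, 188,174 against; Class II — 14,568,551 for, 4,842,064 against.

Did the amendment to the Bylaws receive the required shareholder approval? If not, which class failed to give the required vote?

Not approved — the Class I shares did not give the required vote.

Class I: 2/3 of 627045 = 418030; 418,030 required, 418,023 in favor — not approved.
Class II: 3/4 of 19424237 = 14568177.75, rounded up to 14568178; 14,568,178 required, 14,568,551 in favor — approved.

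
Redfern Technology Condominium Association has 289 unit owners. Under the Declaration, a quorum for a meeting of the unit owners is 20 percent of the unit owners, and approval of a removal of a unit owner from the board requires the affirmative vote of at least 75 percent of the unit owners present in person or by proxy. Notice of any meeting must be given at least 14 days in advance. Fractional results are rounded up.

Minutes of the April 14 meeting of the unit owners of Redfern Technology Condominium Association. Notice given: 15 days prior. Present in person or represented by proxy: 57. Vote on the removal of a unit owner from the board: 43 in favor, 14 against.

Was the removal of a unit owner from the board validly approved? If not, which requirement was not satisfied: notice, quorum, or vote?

Notice: 15 days given; 14 required. Satisfied.
Quorum: 20% of 289 = 57.80, rounded up to 58; 57 present. Not satisfied.
Vote: requires three-fourths of those present (57); 3/4 of 57 = 42.75, rounded up to 43, so 43 needed; 43 in favor. Satisfied.

Invalid — quorum requirement not satisfied.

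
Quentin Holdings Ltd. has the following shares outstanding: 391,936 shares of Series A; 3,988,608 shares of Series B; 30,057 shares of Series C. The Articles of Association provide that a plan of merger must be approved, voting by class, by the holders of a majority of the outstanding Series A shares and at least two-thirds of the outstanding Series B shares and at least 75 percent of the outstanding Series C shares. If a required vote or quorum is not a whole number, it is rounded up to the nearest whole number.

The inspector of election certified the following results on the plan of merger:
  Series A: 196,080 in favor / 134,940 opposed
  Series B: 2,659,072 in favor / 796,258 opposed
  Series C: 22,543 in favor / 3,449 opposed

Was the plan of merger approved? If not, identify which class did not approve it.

Series A: a majority of 391936 is 195969; 195,969 required, 196,080 in favor — approved.
Series B: 2/3 of 3988608 = 2659072; 2,659,072 required, 2,659,072 in favor — approved.
Series C: 3/4 of 30057 = 22542.75, rounded up to 22543; 22,543 required, 22,543 in favor — approved.

Approved — every class gave the required vote.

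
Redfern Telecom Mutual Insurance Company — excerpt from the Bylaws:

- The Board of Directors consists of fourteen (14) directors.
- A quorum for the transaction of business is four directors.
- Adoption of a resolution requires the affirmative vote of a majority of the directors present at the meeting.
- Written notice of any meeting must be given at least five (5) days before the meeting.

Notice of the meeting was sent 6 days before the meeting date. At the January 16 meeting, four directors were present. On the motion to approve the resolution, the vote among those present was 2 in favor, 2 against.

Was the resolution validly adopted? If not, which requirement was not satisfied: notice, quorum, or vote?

Invalid — vote requirement not satisfied.

Notice: 6 days given; 5 required (6 ≥ 5). Satisfied.
Quorum: 4 present; quorum is 4. Satisfied.
Vote: the resolution requires a majority of the directors present (4). A majority of 4 is 3, so 3 affirmative votes are needed; 2 voted in favor. Not satisfied.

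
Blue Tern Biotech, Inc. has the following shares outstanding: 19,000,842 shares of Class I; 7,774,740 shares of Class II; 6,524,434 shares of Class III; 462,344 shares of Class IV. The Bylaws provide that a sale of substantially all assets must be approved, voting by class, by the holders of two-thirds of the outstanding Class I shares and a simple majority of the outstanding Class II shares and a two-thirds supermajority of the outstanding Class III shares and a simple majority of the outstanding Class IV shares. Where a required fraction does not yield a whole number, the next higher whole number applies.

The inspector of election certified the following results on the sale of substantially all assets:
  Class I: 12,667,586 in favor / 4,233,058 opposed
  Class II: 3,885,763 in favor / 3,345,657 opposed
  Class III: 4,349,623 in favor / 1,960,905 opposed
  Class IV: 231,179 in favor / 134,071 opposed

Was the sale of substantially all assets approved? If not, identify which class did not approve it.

Not approved — the Class II shares did not give the required vote.

Class I: 2/3 of 19000842 = 12667228; 12,667,228 required, 12,667,586 in favor — approved.
Class II: a majority of 7774740 is 3887371; 3,887,371 required, 3,885,763 in favor — not approved.
Class III: 2/3 of 6524434 = 4349622.67, rounded up to 4349623; 4,349,623 required, 4,349,623 in favor — approved.
Class IV: a majority of 462344 is 231173; 231,173 required, 231,179 in favor — approved.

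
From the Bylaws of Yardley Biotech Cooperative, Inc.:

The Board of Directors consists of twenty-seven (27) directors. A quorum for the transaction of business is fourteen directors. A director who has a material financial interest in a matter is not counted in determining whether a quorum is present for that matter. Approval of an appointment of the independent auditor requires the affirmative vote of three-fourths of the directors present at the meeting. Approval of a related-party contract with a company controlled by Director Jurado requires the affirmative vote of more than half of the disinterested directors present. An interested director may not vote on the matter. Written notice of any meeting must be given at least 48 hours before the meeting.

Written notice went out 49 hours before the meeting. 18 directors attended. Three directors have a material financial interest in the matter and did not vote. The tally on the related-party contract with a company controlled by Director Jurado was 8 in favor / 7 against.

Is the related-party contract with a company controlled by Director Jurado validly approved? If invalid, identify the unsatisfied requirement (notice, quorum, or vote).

Notice: 49 hours given; 48 required (49 ≥ 48). Satisfied.
Quorum: 18 present, but the 3 interested directors do not count, leaving 15. Quorum is 14. Satisfied.
Vote: the related-party contract with a company controlled by Director Jurado requires a majority of the disinterested directors present (18 − 3 = 15). A majority of 15 is 8, so 8 affirmative votes are needed; 8 voted in favor. Satisfied.

Valid — all requirements satisfied.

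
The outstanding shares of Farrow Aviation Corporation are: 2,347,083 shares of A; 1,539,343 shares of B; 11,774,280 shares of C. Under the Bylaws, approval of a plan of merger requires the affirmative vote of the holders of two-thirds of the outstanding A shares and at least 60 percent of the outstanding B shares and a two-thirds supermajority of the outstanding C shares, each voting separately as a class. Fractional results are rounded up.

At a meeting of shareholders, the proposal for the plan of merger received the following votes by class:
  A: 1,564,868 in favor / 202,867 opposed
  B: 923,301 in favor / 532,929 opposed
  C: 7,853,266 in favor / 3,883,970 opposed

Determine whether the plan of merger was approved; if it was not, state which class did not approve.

A: 2/3 of 2347083 = 1564722; 1,564,722 required, 1,564,868 in favor — approved.
B: 3/5 of 1539343 = 923605.80, rounded up to 923606; 923,606 required, 923,301 in favor — not approved.
C: 2/3 of 11774280 = 7849520; 7,849,520 required, 7,853,266 in favor — approved.

Not approved — the B shares did not give the required vote.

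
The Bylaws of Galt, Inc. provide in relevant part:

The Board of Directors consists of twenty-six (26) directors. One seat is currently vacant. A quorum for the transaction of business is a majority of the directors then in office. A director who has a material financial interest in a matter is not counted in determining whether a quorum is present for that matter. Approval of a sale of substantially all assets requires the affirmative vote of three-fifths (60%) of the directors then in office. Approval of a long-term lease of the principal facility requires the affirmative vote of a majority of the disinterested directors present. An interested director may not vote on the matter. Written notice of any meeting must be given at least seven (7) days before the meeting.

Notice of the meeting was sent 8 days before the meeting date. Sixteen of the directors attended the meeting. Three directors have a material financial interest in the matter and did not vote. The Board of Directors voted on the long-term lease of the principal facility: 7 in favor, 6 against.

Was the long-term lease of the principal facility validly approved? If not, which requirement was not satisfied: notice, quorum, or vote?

Valid — all requirements satisfied.

Notice: 8 days given; 7 required (8 ≥ 7). Satisfied.
Quorum: 16 present, but the 3 interested directors do not count, leaving 13. Quorum is 13. Satisfied.
Vote: the long-term lease of the principal facility requires a majority of the disinterested directors present (16 − 3 = 13). A majority of 13 is 7, so 7 affirmative votes are needed; 7 voted in favor. Satisfied.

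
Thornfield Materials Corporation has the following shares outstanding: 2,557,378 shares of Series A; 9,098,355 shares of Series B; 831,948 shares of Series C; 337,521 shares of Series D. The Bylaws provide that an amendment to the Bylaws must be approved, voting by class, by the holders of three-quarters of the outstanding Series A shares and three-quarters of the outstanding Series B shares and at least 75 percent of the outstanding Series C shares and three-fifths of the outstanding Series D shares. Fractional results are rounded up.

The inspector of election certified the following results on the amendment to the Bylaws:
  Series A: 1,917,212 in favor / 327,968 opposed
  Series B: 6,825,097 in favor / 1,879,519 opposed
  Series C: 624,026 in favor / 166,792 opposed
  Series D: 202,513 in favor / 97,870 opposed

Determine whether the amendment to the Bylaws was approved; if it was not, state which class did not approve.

Not approved — the Series A shares did not give the required vote.

Series A: 3/4 of 2557378 = 1918033.50, rounded up to 1918034; 1,918,034 required, 1,917,212 in favor — not approved.
Series B: 3/4 of 9098355 = 6823766.25, rounded up to 6823767; 6,823,767 required, 6,825,097 in favor — approved.
Series C: 3/4 of 831948 = 623961; 623,961 required, 624,026 in favor — approved.
Series D: 3/5 of 337521 = 202512.60, rounded up to 202513; 202,513 required, 202,513 in favor — approved.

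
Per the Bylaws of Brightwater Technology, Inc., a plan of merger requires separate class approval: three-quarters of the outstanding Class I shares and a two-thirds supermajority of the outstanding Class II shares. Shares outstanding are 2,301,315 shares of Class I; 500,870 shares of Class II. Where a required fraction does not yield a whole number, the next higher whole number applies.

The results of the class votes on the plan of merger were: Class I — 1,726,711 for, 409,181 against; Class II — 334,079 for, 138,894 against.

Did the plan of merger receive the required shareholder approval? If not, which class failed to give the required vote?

Class I: 3/4 of 2301315 = 1725986.25, rounded up to 1725987; 1,725,987 required, 1,726,711 in favor — approved.
Class II: 2/3 of 500870 = 333913.33, rounded up to 333914; 333,914 required, 334,079 in favor — approved.

Approved — every class gave the required vote.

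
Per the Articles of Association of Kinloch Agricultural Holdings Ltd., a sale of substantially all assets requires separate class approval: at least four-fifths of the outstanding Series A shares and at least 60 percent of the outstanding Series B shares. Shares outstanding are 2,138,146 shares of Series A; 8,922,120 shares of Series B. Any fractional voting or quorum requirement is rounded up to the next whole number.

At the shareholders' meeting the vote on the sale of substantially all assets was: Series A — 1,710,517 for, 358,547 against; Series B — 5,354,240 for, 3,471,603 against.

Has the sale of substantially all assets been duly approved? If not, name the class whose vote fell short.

Series A: 4/5 of 2138146 = 1710516.80, rounded up to 1710517; 1,710,517 required, 1,710,517 in favor — approved.
Series B: 3/5 of 8922120 = 5353272; 5,353,272 required, 5,354,240 in favor — approved.

Approved — every class gave the required vote.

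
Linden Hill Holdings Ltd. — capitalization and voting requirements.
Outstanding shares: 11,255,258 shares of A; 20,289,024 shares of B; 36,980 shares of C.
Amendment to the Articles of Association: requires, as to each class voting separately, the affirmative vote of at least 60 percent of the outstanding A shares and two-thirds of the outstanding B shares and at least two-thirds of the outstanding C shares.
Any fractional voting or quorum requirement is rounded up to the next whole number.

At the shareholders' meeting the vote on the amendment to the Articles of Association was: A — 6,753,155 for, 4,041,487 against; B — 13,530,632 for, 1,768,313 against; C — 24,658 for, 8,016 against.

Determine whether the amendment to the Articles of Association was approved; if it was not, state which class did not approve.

A: 3/5 of 11255258 = 6753154.80, rounded up to 6753155; 6,753,155 required, 6,753,155 in favor — approved.
B: 2/3 of 20289024 = 13526016; 13,526,016 required, 13,530,632 in favor — approved.
C: 2/3 of 36980 = 24653.33, rounded up to 24654; 24,654 required, 24,658 in favor — approved.

Approved — every class gave the required vote.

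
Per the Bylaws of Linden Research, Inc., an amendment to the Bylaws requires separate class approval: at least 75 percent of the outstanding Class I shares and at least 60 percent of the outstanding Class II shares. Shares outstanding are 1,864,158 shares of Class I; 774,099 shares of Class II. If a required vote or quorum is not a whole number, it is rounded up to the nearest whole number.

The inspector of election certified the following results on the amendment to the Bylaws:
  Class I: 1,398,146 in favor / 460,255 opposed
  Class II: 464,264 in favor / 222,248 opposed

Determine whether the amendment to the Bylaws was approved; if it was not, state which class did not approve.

Not approved — the Class II shares did not give the required vote.

Class I: 3/4 of 1864158 = 1398118.50, rounded up to 1398119; 1,398,119 required, 1,398,146 in favor — approved.
Class II: 3/5 of 774099 = 464459.40, rounded up to 464460; 464,460 required, 464,264 in favor — not approved.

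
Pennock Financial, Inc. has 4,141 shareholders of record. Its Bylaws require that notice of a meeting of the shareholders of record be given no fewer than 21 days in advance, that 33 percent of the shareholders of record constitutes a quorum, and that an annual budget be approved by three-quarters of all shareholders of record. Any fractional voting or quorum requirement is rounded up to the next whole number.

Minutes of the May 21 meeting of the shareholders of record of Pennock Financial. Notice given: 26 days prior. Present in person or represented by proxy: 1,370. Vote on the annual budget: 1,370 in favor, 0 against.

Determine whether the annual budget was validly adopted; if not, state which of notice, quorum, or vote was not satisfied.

Invalid — vote requirement not satisfied.

Notice: 26 days given; 21 required. Satisfied.
Quorum: 33% of 4,141 = 1,366.53, rounded up to 1,367; 1,370 present. Satisfied.
Vote: requires three-fourths of all shareholders of record (4,141); 3/4 of 4141 = 3105.75, rounded up to 3106, so 3,106 needed; 1,370 in favor. Not satisfied.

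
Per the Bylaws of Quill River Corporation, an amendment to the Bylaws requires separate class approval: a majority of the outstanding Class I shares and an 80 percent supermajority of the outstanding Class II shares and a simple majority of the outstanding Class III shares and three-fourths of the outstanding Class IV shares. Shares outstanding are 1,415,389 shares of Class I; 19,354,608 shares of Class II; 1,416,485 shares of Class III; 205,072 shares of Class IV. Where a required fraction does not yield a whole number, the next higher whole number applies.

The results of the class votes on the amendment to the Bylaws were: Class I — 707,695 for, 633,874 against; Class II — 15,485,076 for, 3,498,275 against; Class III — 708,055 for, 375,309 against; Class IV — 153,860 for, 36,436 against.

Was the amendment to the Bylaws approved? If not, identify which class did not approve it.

Class I: a majority of 1415389 is 707695; 707,695 required, 707,695 in favor — approved.
Class II: 4/5 of 19354608 = 15483686.40, rounded up to 15483687; 15,483,687 required, 15,485,076 in favor — approved.
Class III: a majority of 1416485 is 708243; 708,243 required, 708,055 in favor — not approved.
Class IV: 3/4 of 205072 = 153804; 153,804 required, 153,860 in favor — approved.

Not approved — the Class III shares did not give the required vote.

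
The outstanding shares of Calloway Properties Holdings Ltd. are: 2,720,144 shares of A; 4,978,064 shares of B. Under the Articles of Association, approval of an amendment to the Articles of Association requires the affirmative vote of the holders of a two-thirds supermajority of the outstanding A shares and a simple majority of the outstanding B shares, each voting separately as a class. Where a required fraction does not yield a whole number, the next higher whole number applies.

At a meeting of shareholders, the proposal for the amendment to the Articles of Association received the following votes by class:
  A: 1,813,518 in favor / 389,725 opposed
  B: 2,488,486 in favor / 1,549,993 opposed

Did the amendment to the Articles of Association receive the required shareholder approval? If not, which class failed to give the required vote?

Not approved — the B shares did not give the required vote.

A: 2/3 of 2720144 = 1813429.33, rounded up to 1813430; 1,813,430 required, 1,813,518 in favor — approved.
B: a majority of 4978064 is 2489033; 2,489,033 required, 2,488,486 in favor — not approved.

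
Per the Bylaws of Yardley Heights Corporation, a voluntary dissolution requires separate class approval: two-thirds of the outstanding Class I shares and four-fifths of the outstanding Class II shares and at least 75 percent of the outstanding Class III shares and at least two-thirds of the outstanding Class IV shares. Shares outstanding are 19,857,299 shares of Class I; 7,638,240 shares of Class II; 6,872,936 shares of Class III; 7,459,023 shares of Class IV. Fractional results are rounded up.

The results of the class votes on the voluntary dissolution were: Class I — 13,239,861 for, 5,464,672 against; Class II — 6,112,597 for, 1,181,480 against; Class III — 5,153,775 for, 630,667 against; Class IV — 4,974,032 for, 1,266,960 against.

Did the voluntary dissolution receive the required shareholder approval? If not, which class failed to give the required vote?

Not approved — the Class III shares did not give the required vote.

Class I: 2/3 of 19857299 = 13238199.33, rounded up to 13238200; 13,238,200 required, 13,239,861 in favor — approved.
Class II: 4/5 of 7638240 = 6110592; 6,110,592 required, 6,112,597 in favor — approved.
Class III: 3/4 of 6872936 = 5154702; 5,154,702 required, 5,153,775 in favor — not approved.
Class IV: 2/3 of 7459023 = 4972682; 4,972,682 required, 4,974,032 in favor — approved.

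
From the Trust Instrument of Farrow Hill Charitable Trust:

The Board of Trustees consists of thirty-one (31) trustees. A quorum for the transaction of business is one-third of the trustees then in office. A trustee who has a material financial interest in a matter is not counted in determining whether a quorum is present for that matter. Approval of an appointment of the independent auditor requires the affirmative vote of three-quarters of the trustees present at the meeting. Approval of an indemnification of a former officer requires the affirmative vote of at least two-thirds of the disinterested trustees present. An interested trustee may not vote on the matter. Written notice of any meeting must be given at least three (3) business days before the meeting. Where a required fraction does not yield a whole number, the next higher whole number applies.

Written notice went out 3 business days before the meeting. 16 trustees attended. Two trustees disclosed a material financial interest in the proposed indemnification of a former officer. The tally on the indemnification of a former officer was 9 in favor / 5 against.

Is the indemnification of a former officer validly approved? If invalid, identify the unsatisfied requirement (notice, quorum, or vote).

Notice: 3 business days given; 3 required (3 ≥ 3). Satisfied.
Quorum: 16 present, but the 2 interested trustees do not count, leaving 14. Quorum is 11. Satisfied.
Vote: the indemnification of a former officer requires two-thirds of the disinterested trustees present (16 − 2 = 14). 2/3 of 14 = 9.33, rounded up to 10, so 10 affirmative votes are needed; 9 voted in favor. Not satisfied.

Invalid — vote requirement not satisfied.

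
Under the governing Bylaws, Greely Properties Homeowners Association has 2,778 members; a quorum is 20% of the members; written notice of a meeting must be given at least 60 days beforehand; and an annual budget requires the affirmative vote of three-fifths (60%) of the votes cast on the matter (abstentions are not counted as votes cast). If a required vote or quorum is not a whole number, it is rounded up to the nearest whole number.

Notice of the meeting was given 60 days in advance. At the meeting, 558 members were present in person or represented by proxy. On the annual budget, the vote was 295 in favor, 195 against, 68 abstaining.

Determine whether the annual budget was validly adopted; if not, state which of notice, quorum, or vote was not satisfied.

Notice: 60 days given; 60 required. Satisfied.
Quorum: 20% of 2,778 = 555.60, rounded up to 556; 558 present. Satisfied.
Vote: requires three-fifths of the votes cast (558 − 68 abstaining = 490); 3/5 of 490 = 294, so 294 needed; 295 in favor. Satisfied.

Valid — all requirements satisfied.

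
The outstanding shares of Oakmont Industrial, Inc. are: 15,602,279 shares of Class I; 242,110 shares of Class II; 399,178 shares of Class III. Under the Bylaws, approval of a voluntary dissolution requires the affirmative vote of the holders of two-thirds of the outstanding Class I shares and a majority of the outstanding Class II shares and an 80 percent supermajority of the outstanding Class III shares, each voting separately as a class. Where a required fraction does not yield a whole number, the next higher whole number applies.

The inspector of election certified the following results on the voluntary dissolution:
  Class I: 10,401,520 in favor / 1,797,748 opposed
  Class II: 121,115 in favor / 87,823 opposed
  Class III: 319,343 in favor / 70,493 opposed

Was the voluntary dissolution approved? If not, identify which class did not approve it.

Class I: 2/3 of 15602279 = 10401519.33, rounded up to 10401520; 10,401,520 required, 10,401,520 in favor — approved.
Class II: a majority of 242110 is 121056; 121,056 required, 121,115 in favor — approved.
Class III: 4/5 of 399178 = 319342.40, rounded up to 319343; 319,343 required, 319,343 in favor — approved.

Approved — every class gave the required vote.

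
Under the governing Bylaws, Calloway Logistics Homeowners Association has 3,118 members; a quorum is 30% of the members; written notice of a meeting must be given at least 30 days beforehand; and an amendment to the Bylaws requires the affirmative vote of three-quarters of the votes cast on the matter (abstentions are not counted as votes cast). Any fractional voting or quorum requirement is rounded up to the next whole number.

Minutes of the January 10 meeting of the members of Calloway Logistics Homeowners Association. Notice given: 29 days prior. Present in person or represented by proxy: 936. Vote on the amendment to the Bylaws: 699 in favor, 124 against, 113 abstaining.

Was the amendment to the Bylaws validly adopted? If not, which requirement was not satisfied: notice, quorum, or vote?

Notice: 29 days given; 30 required. Not satisfied.
Quorum: 30% of 3,118 = 935.40, rounded up to 936; 936 present. Satisfied.
Vote: requires three-fourths of the votes cast (936 − 113 abstaining = 823); 3/4 of 823 = 617.25, rounded up to 618, so 618 needed; 699 in favor. Satisfied.

Invalid — notice requirement not satisfied.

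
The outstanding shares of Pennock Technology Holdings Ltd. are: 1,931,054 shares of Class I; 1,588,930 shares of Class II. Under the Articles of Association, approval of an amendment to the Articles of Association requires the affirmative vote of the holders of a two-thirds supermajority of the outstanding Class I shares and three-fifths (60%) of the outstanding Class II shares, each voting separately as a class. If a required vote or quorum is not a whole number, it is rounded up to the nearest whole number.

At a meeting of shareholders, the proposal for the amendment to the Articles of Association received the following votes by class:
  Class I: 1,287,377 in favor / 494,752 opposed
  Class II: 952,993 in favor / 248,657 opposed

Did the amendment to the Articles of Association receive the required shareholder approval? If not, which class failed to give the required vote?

Not approved — the Class II shares did not give the required vote.

Class I: 2/3 of 1931054 = 1287369.33, rounded up to 1287370; 1,287,370 required, 1,287,377 in favor — approved.
Class II: 3/5 of 1588930 = 953358; 953,358 required, 952,993 in favor — not approved.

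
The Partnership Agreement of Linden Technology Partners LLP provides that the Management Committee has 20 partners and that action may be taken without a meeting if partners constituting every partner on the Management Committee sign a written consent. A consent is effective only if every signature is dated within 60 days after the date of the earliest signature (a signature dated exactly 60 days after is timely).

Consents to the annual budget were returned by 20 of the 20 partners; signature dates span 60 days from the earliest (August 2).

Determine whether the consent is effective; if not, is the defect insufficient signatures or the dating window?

Effective — both the signature and dating-window requirements are satisfied.

Signatures required: all of 20 — unanimous means all 20, so 20 needed; 20 signed. Sufficient.
Dating window: the latest signature is 60 days after the earliest; the limit is 60 days. Within the window.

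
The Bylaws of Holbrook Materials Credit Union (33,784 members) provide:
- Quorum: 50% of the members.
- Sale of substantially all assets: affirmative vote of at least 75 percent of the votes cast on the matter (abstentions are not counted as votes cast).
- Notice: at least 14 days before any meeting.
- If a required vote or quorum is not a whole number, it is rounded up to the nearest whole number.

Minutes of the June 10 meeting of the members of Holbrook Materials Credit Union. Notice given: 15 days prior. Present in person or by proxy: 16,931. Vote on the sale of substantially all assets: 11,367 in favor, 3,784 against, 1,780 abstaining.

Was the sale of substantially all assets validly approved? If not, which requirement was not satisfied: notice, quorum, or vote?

Valid — all requirements satisfied.

Notice: 15 days given; 14 required. Satisfied.
Quorum: 50% of 33,784 = 16,892; 16,931 present. Satisfied.
Vote: requires three-fourths of the votes cast (16,931 − 1,780 abstaining = 15,151); 3/4 of 15151 = 11363.25, rounded up to 11364, so 11,364 needed; 11,367 in favor. Satisfied.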